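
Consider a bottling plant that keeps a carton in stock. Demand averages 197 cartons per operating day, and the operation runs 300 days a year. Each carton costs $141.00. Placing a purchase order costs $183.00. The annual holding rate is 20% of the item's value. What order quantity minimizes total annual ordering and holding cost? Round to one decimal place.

Annual demand D = 197 × 300 = 59,100.
Holding cost H = 0.20 × $141.00 = $28.2000 per unit per year.
EOQ = √(2DS / H) = √(2 × 59,100 × 183 / 28.2).
= √(21,630,600 / 28.2) = √767,042.5532 ≈ 875.810.

Q* ≈ 875.8 cartons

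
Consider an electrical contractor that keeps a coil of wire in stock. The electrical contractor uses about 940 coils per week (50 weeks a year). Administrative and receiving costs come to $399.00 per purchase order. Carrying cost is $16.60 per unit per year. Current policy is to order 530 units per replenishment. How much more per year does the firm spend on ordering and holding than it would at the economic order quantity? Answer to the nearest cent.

Annual demand D = 940 × 50 = 47,000.
EOQ = √(2DS/H) = √(2 × 47,000 × 399 / 16.6) ≈ 1503.13.
Cost at Q* = (D/Q*)S + (Q*/2)H = √(2DSH) ≈ $24,951.95.
Cost at Q = 530: (47,000/530)×399 + (530/2)×16.6 = $35,383.02 + $4,399.00 = $39,782.02.
Excess = $39,782.02 − $24,951.95 = $14,830.07.

Extra cost ≈ $14,830.07 per year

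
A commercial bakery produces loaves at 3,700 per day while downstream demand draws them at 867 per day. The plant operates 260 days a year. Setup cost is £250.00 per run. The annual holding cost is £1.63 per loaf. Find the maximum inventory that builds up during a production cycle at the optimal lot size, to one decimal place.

Annual demand D = 867 × 260 = 225,420.
Production build-up factor (1 − d/p) = 1 − 867/3,700 = 0.7657.
Q* = √(2DS / (H(1 − d/p))) = √(2 × 225,420 × 250 / (1.63 × 0.7657)).
= √(112,710,000 / 1.2481) ≈ 9503.093.
Maximum inventory = Q*(1 − d/p) = 9503.093 × 0.7657 ≈ 7276.287.

I_max ≈ 7,276.3 loaves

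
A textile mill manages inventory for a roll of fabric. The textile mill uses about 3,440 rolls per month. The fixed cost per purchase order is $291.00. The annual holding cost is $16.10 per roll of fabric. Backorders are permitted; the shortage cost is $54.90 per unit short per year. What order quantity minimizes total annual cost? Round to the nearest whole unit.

Q* ≈ 1,389 rolls

Annual demand D = 3,440 × 12 = 41,280.
With planned backorders, Q* = √(2DS/H) · √((H+B)/B).
√(2DS/H) = √(2 × 41,280 × 291 / 16.1) = 1221.570.
√((H+B)/B) = √((16.1+54.9)/54.9) = 1.1372.
Q* ≈ 1389.189.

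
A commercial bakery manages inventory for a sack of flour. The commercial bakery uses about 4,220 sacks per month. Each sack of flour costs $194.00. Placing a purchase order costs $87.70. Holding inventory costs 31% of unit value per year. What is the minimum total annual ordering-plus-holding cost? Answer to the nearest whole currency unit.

TC* ≈ $23,112

Annual demand D = 4,220 × 12 = 50,640.
Holding cost H = 0.31 × $194.00 = $60.1400 per unit per year.
Q* = √(2DS/H) = √(2 × 50,640 × 87.7 / 60.14) ≈ 384.31.
At the optimum the two cost components are equal, so total cost = 2·(Q*/2)H = Q*·H.
Minimum total = √(2DSH) = √(2 × 50,640 × 87.7 × 60.14) ≈ 23112.310.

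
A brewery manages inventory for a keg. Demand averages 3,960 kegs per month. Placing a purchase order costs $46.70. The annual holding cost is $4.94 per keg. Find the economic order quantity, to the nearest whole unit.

Q* ≈ 948 kegs

Annual demand D = 3,960 × 12 = 47,520.
EOQ = √(2DS / H) = √(2 × 47,520 × 46.7 / 4.94).
= √(4,438,368 / 4.94) = √898,455.0607 ≈ 947.869.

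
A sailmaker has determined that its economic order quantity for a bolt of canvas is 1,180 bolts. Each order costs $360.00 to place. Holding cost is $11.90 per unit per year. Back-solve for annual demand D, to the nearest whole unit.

The basic EOQ model gives Q* = √(2DS/H); rearrange for the unknown.
From Q* = √(2DS/H): D = Q*²H / (2S) = 1,180² × 11.9 / (2 × 360) = 23013.278.

D ≈ 23,013 bolts per year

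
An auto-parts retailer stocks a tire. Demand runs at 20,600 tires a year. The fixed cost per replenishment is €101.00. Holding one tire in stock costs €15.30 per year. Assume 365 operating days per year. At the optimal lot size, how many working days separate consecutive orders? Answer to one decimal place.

Q* = √(2DS/H) = √(2 × 20,600 × 101 / 15.3) ≈ 521.51.
Cycle time = Q*/D × 365 = 521.51 / 20,600 × 365 ≈ 9.240 days.

T ≈ 9.2 days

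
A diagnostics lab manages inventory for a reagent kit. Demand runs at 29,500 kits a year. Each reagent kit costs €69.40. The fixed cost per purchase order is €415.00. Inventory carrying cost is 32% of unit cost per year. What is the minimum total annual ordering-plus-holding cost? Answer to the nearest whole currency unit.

Holding cost H = 0.32 × €69.40 = €22.2080 per unit per year.
The optimal lot size = √(2DS/H) = √(2 × 29,500 × 415 / 22.208) ≈ 1050.01.
At Q*, ordering cost (D/Q*)S equals holding cost (Q*/2)H, each = √(DSH/2).
Minimum total = √(2DSH) = √(2 × 29,500 × 415 × 22.208) ≈ 23318.724.

TC* ≈ €23,319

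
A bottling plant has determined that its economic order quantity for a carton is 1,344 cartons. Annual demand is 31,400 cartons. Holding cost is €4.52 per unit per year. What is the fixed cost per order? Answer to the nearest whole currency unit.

The basic EOQ model gives Q* = √(2DS/H); rearrange for the unknown.
From Q* = √(2DS/H): S = Q*²H / (2D) = 1,344² × 4.52 / (2 × 31,400) = 130.0102.

S ≈ €130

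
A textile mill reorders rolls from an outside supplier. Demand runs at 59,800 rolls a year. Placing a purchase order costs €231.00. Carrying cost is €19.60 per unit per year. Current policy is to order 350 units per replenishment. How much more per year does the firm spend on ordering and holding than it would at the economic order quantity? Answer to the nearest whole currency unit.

EOQ = √(2DS/H) = √(2 × 59,800 × 231 / 19.6) ≈ 1187.25.
Cost at Q* = (D/Q*)S + (Q*/2)H = √(2DSH) ≈ €23,270.17.
Cost at Q = 350: (59,800/350)×231 + (350/2)×19.6 = €39,468.00 + €3,430.00 = €42,898.00.
Excess = €42,898.00 − €23,270.17 = €19,627.83.

Extra cost ≈ €19,628 per year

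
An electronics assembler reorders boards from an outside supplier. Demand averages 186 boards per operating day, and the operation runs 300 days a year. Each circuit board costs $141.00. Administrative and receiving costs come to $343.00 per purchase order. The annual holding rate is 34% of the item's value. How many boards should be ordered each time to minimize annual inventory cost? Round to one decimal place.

Annual demand D = 186 × 300 = 55,800.
Holding cost H = 0.34 × $141.00 = $47.9400 per unit per year.
EOQ = √(2DS / H) = √(2 × 55,800 × 343 / 47.94).
= √(38,278,800 / 47.94) = √798,473.0914 ≈ 893.573.

Q* ≈ 893.6 boards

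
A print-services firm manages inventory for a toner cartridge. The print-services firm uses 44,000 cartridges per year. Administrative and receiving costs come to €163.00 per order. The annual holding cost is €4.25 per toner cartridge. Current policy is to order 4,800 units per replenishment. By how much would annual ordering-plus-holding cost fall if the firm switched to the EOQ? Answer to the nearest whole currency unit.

Extra cost ≈ €3,886 per year

EOQ = √(2DS/H) = √(2 × 44,000 × 163 / 4.25) ≈ 1837.13.
Cost at Q* = (D/Q*)S + (Q*/2)H = √(2DSH) ≈ €7,807.82.
Cost at Q = 4,800: (44,000/4,800)×163 + (4,800/2)×4.25 = €1,494.17 + €10,200.00 = €11,694.17.
Excess = €11,694.17 − €7,807.82 = €3,886.35.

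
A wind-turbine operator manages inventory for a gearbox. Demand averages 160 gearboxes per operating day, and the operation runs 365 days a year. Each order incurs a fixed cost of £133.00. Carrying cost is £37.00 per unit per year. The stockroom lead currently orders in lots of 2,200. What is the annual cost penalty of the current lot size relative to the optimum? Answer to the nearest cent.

Annual demand D = 160 × 365 = 58,400.
EOQ = √(2DS/H) = √(2 × 58,400 × 133 / 37) ≈ 647.96.
Cost at Q* = (D/Q*)S + (Q*/2)H = √(2DSH) ≈ £23,974.42.
Cost at Q = 2,200: (58,400/2,200)×133 + (2,200/2)×37 = £3,530.55 + £40,700.00 = £44,230.55.
Excess = £44,230.55 − £23,974.42 = £20,256.13.

Extra cost ≈ £20,256.13 per year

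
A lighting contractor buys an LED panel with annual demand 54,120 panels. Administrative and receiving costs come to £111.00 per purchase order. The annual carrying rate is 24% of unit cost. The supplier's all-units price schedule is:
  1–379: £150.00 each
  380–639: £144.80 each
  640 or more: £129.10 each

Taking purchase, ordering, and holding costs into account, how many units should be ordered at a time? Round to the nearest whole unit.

Holding cost per unit per year at price C is H = 0.24·C.
Candidates are each tier's EOQ (if it falls in that tier) and each price-break quantity.
Tier 1 (£150.00): EOQ = 577.7 exceeds tier's upper bound 379, so this tier is dominated.
EOQ at £144.80 = 588.0 (feasible in tier 2): TC = 54,120×£144.80 + (54,120/588.0)×111 + (588.0/2)×0.24×£144.80 = £7,857,009.62.
EOQ at £129.10 = 622.7 < 640, so use break Q=640: TC = 54,120×£129.10 + (54,120/640.0)×111 + (640.0/2)×0.24×£129.10 = £7,006,193.32.
Lowest total cost is £7,006,193.32 at Q = 640.0.

Q* ≈ 640 panels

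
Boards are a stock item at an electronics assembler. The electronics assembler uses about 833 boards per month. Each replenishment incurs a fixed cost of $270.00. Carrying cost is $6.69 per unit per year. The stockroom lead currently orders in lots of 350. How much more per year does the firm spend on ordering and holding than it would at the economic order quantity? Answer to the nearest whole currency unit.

Annual demand D = 833 × 12 = 9,996.
EOQ = √(2DS/H) = √(2 × 9,996 × 270 / 6.69) ≈ 898.25.
Cost at Q* = (D/Q*)S + (Q*/2)H = √(2DSH) ≈ $6,009.29.
Cost at Q = 350: (9,996/350)×270 + (350/2)×6.69 = $7,711.20 + $1,170.75 = $8,881.95.
Excess = $8,881.95 − $6,009.29 = $2,872.66.

Extra cost ≈ $2,873 per year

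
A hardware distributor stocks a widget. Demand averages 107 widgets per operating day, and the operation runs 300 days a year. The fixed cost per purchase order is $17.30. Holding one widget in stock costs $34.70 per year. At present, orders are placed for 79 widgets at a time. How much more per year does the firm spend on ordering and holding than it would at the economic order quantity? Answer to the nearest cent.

Annual demand D = 107 × 300 = 32,100.
EOQ = √(2DS/H) = √(2 × 32,100 × 17.3 / 34.7) ≈ 178.91.
Cost at Q* = (D/Q*)S + (Q*/2)H = √(2DSH) ≈ $6,208.05.
Cost at Q = 79: (32,100/79)×17.3 + (79/2)×34.7 = $7,029.49 + $1,370.65 = $8,400.14.
Excess = $8,400.14 − $6,208.05 = $2,192.09.

Extra cost ≈ $2,192.09 per year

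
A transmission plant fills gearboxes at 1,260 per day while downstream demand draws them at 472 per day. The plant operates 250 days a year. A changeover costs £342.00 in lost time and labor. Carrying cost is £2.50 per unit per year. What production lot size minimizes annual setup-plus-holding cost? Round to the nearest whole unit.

Annual demand D = 472 × 250 = 118,000.
Production build-up factor (1 − d/p) = 1 − 472/1,260 = 0.6254.
Q* = √(2DS / (H(1 − d/p))) = √(2 × 118,000 × 342 / (2.5 × 0.6254)).
= √(80,712,000 / 1.5635) ≈ 7184.908.

Q* ≈ 7,185 gearboxes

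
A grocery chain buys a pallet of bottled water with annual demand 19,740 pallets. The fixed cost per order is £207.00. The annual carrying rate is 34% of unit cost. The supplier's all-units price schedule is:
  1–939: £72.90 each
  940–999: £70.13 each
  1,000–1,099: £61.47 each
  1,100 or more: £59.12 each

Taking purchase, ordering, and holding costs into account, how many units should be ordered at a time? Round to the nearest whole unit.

Q* ≈ 1,100 pallets

Holding cost per unit per year at price C is H = 0.34·C.
Candidates are each tier's EOQ (if it falls in that tier) and each price-break quantity.
EOQ at £72.90 = 574.2 (feasible in tier 1): TC = 19,740×£72.90 + (19,740/574.2)×207 + (574.2/2)×0.34×£72.90 = £1,453,278.36.
EOQ at £70.13 = 585.4 < 940, so use break Q=940: TC = 19,740×£70.13 + (19,740/940.0)×207 + (940.0/2)×0.34×£70.13 = £1,399,919.97.
EOQ at £61.47 = 625.3 < 1000, so use break Q=1000: TC = 19,740×£61.47 + (19,740/1000.0)×207 + (1000.0/2)×0.34×£61.47 = £1,227,953.88.
EOQ at £59.12 = 637.6 < 1100, so use break Q=1100: TC = 19,740×£59.12 + (19,740/1100.0)×207 + (1100.0/2)×0.34×£59.12 = £1,181,798.95.
Lowest total cost is £1,181,798.95 at Q = 1100.0.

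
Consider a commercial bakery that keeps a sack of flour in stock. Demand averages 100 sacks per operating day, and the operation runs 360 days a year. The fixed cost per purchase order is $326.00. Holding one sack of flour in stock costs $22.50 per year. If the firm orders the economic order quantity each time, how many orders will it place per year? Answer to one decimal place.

Annual demand D = 100 × 360 = 36,000.
The optimal lot size = √(2DS/H) = √(2 × 36,000 × 326 / 22.5) ≈ 1021.37.
Orders per year = D / Q* = 36,000 / 1021.37 ≈ 35.247.

N ≈ 35.2 orders per year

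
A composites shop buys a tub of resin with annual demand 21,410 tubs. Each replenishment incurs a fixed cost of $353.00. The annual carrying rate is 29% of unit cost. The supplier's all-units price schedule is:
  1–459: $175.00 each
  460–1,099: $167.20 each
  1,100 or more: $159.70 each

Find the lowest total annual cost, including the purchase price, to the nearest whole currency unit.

TC* ≈ $3,451,520

Holding cost per unit per year at price C is H = 0.29·C.
Candidates are each tier's EOQ (if it falls in that tier) and each price-break quantity.
Tier 1 ($175.00): EOQ = 545.7 exceeds tier's upper bound 459, so this tier is dominated.
EOQ at $167.20 = 558.3 (feasible in tier 2): TC = 21,410×$167.20 + (21,410/558.3)×353 + (558.3/2)×0.29×$167.20 = $3,606,824.47.
EOQ at $159.70 = 571.3 < 1100, so use break Q=1100: TC = 21,410×$159.70 + (21,410/1100.0)×353 + (1100.0/2)×0.29×$159.70 = $3,451,519.81.
Lowest total cost among the candidates is at Q = 1100.0.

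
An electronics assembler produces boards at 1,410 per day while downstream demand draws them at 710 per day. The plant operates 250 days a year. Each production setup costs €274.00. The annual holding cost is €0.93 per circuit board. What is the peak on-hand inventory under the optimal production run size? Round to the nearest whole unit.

Annual demand D = 710 × 250 = 177,500.
Production build-up factor (1 − d/p) = 1 − 710/1,410 = 0.4965.
Q* = √(2DS / (H(1 − d/p))) = √(2 × 177,500 × 274 / (0.93 × 0.4965)).
= √(97,270,000 / 0.4617) ≈ 14514.715.
Maximum inventory = Q*(1 − d/p) = 14514.715 × 0.4965 ≈ 7205.887.

I_max ≈ 7,206 boards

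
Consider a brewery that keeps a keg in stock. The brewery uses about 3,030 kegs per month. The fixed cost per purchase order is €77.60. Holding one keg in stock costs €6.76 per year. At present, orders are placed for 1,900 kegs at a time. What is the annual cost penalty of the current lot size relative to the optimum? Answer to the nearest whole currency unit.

Extra cost ≈ €1,731 per year

Annual demand D = 3,030 × 12 = 36,360.
EOQ = √(2DS/H) = √(2 × 36,360 × 77.6 / 6.76) ≈ 913.66.
Cost at Q* = (D/Q*)S + (Q*/2)H = √(2DSH) ≈ €6,176.34.
Cost at Q = 1,900: (36,360/1,900)×77.6 + (1,900/2)×6.76 = €1,485.02 + €6,422.00 = €7,907.02.
Excess = €7,907.02 − €6,176.34 = €1,730.68.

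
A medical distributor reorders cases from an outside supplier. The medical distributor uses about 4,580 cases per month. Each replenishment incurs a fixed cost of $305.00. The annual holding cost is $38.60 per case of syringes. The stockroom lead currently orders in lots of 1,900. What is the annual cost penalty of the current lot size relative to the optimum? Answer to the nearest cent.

Extra cost ≈ $9,519.09 per year

Annual demand D = 4,580 × 12 = 54,960.
EOQ = √(2DS/H) = √(2 × 54,960 × 305 / 38.6) ≈ 931.95.
Cost at Q* = (D/Q*)S + (Q*/2)H = √(2DSH) ≈ $35,973.44.
Cost at Q = 1,900: (54,960/1,900)×305 + (1,900/2)×38.6 = $8,822.53 + $36,670.00 = $45,492.53.
Excess = $45,492.53 − $35,973.44 = $9,519.09.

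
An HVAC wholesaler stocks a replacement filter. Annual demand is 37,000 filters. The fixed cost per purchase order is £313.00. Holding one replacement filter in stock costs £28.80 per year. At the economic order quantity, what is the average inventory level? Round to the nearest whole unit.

Average inventory ≈ 448 filters

Q* = √(2DS/H) = √(2 × 37,000 × 313 / 28.8) ≈ 896.79.
Average inventory = Q*/2 ≈ 896.79 / 2 = 448.396.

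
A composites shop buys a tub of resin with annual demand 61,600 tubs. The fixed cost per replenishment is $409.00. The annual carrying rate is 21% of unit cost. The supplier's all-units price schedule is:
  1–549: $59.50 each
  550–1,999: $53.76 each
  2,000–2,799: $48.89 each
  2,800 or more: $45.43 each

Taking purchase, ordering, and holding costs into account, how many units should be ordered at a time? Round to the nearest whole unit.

Holding cost per unit per year at price C is H = 0.21·C.
Candidates are each tier's EOQ (if it falls in that tier) and each price-break quantity.
Tier 1 ($59.50): EOQ = 2008.2 exceeds tier's upper bound 549, so this tier is dominated.
Tier 2 ($53.76): EOQ = 2112.7 exceeds tier's upper bound 1999, so this tier is dominated.
EOQ at $48.89 = 2215.4 (feasible in tier 3): TC = 61,600×$48.89 + (61,600/2215.4)×409 + (2215.4/2)×0.21×$48.89 = $3,034,369.04.
EOQ at $45.43 = 2298.2 < 2800, so use break Q=2800: TC = 61,600×$45.43 + (61,600/2800.0)×409 + (2800.0/2)×0.21×$45.43 = $2,820,842.42.
Lowest total cost is $2,820,842.42 at Q = 2800.0.

Q* ≈ 2,800 tubs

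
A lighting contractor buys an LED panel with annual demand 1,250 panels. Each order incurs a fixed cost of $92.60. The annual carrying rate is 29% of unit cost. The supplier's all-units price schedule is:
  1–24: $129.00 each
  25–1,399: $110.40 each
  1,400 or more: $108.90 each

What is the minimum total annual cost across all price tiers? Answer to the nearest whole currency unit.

Holding cost per unit per year at price C is H = 0.29·C.
For each price level, check whether its EOQ is feasible; otherwise the best quantity at that price is the breakpoint.
Tier 1 ($129.00): EOQ = 78.7 exceeds tier's upper bound 24, so this tier is dominated.
EOQ at $110.40 = 85.0 (feasible in tier 2): TC = 1,250×$110.40 + (1,250/85.0)×92.6 + (85.0/2)×0.29×$110.40 = $140,722.44.
EOQ at $108.90 = 85.6 < 1400, so use break Q=1400: TC = 1,250×$108.90 + (1,250/1400.0)×92.6 + (1400.0/2)×0.29×$108.90 = $158,314.38.
Lowest total cost among the candidates is at Q = 85.0.

TC* ≈ $140,722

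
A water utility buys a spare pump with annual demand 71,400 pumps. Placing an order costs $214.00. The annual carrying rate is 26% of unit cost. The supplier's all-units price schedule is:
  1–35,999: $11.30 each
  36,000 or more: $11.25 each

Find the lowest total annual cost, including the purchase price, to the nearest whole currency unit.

TC* ≈ $816,295

Holding cost per unit per year at price C is H = 0.26·C.
Candidates are each tier's EOQ (if it falls in that tier) and each price-break quantity.
EOQ at $11.30 = 3225.1 (feasible in tier 1): TC = 71,400×$11.30 + (71,400/3225.1)×214 + (3225.1/2)×0.26×$11.30 = $816,295.39.
EOQ at $11.25 = 3232.3 < 36000, so use break Q=36000: TC = 71,400×$11.25 + (71,400/36000.0)×214 + (36000.0/2)×0.26×$11.25 = $856,324.43.
Lowest total cost among the candidates is at Q = 3225.1.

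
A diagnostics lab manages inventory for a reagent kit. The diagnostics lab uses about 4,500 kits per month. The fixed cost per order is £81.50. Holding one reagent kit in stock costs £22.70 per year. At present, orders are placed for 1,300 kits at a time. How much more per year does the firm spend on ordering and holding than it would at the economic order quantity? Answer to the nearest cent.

Extra cost ≈ £4,005.13 per year

Annual demand D = 4,500 × 12 = 54,000.
EOQ = √(2DS/H) = √(2 × 54,000 × 81.5 / 22.7) ≈ 622.70.
Cost at Q* = (D/Q*)S + (Q*/2)H = √(2DSH) ≈ £14,135.25.
Cost at Q = 1,300: (54,000/1,300)×81.5 + (1,300/2)×22.7 = £3,385.38 + £14,755.00 = £18,140.38.
Excess = £18,140.38 − £14,135.25 = £4,005.13.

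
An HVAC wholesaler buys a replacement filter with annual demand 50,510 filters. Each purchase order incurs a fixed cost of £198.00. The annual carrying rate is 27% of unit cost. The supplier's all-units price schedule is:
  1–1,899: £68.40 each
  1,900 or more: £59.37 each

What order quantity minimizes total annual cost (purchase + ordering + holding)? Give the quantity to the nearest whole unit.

Q* ≈ 1,900 filters

Holding cost per unit per year at price C is H = 0.27·C.
Candidates are each tier's EOQ (if it falls in that tier) and each price-break quantity.
EOQ at £68.40 = 1040.7 (feasible in tier 1): TC = 50,510×£68.40 + (50,510/1040.7)×198 + (1040.7/2)×0.27×£68.40 = £3,474,103.68.
EOQ at £59.37 = 1117.0 < 1900, so use break Q=1900: TC = 50,510×£59.37 + (50,510/1900.0)×198 + (1900.0/2)×0.27×£59.37 = £3,019,270.78.
Lowest total cost is £3,019,270.78 at Q = 1900.0.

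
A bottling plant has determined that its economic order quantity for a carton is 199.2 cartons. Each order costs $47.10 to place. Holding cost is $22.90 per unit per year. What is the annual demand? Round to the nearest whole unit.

D ≈ 9,646 cartons per year

Invert the EOQ relation Q*² = 2DS/H.
From Q* = √(2DS/H): D = Q*²H / (2S) = 199.2² × 22.9 / (2 × 47.1) = 9646.355.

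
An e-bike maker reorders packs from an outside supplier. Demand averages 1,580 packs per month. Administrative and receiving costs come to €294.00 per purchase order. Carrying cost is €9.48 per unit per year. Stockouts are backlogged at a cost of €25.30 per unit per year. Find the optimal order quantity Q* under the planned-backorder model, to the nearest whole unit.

Annual demand D = 1,580 × 12 = 18,960.
With planned backorders, Q* = √(2DS/H) · √((H+B)/B).
√(2DS/H) = √(2 × 18,960 × 294 / 9.48) = 1084.435.
√((H+B)/B) = √((9.48+25.3)/25.3) = 1.1725.
Q* ≈ 1271.476.

Q* ≈ 1,271 packs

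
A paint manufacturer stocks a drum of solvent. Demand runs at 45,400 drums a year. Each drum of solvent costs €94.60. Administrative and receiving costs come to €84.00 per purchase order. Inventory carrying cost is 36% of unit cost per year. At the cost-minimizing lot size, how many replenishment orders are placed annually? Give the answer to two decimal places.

N ≈ 95.93 orders per year

Holding cost H = 0.36 × €94.60 = €34.0560 per unit per year.
Q* = √(2DS/H) = √(2 × 45,400 × 84 / 34.056) ≈ 473.24.
Orders per year = D / Q* = 45,400 / 473.24 ≈ 95.933.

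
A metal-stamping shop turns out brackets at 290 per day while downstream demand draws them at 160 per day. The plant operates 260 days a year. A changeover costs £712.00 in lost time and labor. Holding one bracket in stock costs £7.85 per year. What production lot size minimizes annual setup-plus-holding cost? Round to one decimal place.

Q* ≈ 4,102.9 brackets

Annual demand D = 160 × 260 = 41,600.
Production build-up factor (1 − d/p) = 1 − 160/290 = 0.4483.
Q* = √(2DS / (H(1 − d/p))) = √(2 × 41,600 × 712 / (7.85 × 0.4483)).
= √(59,238,400 / 3.519) ≈ 4102.930.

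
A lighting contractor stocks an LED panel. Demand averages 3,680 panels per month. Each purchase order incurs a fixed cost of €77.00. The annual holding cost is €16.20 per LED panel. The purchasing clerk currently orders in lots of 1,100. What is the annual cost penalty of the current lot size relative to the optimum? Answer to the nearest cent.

Annual demand D = 3,680 × 12 = 44,160.
EOQ = √(2DS/H) = √(2 × 44,160 × 77 / 16.2) ≈ 647.91.
Cost at Q* = (D/Q*)S + (Q*/2)H = √(2DSH) ≈ €10,496.21.
Cost at Q = 1,100: (44,160/1,100)×77 + (1,100/2)×16.2 = €3,091.20 + €8,910.00 = €12,001.20.
Excess = €12,001.20 − €10,496.21 = €1,504.99.

Extra cost ≈ €1,504.99 per year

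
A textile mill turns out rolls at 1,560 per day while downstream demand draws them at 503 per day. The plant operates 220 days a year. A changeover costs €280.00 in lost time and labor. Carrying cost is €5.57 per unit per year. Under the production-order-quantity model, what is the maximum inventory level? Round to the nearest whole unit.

I_max ≈ 2,746 rolls

Annual demand D = 503 × 220 = 110,660.
Production build-up factor (1 − d/p) = 1 − 503/1,560 = 0.6776.
Q* = √(2DS / (H(1 − d/p))) = √(2 × 110,660 × 280 / (5.57 × 0.6776)).
= √(61,969,600 / 3.774) ≈ 4052.160.
Maximum inventory = Q*(1 − d/p) = 4052.160 × 0.6776 ≈ 2745.598.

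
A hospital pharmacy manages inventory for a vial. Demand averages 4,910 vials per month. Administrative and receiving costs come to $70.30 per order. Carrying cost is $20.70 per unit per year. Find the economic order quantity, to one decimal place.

Annual demand D = 4,910 × 12 = 58,920.
EOQ = √(2DS / H) = √(2 × 58,920 × 70.3 / 20.7).
= √(8,284,152 / 20.7) = √400,200.5797 ≈ 632.614.

Q* ≈ 632.6 vials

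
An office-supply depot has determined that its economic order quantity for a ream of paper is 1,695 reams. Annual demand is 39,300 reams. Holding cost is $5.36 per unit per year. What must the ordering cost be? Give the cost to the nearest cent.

Squaring Q* = √(2DS/H) gives Q*² = 2DS/H.
From Q* = √(2DS/H): S = Q*²H / (2D) = 1,695² × 5.36 / (2 × 39,300) = 195.9213.

S ≈ $195.92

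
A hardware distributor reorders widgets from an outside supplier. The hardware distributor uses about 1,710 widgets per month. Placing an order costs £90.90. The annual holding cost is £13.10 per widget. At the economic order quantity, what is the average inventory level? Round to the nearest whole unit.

Annual demand D = 1,710 × 12 = 20,520.
Q* = √(2DS/H) = √(2 × 20,520 × 90.9 / 13.1) ≈ 533.64.
Average inventory = Q*/2 ≈ 533.64 / 2 = 266.821.

Average inventory ≈ 267 widgets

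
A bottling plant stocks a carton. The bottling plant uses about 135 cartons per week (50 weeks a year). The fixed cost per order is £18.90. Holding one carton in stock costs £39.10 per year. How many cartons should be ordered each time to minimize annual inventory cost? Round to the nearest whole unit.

Q* ≈ 81 cartons

Annual demand D = 135 × 50 = 6,750.
EOQ = √(2DS / H) = √(2 × 6,750 × 18.9 / 39.1).
= √(255,150 / 39.1) = √6,525.5754 ≈ 80.781.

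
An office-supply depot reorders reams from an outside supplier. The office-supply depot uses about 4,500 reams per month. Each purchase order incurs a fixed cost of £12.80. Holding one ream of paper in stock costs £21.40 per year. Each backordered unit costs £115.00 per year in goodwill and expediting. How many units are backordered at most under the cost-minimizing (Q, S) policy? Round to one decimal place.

Annual demand D = 4,500 × 12 = 54,000.
With planned backorders, Q* = √(2DS/H) · √((H+B)/B).
√(2DS/H) = √(2 × 54,000 × 12.8 / 21.4) = 254.162.
√((H+B)/B) = √((21.4+115)/115) = 1.0891.
Q* ≈ 276.801.
S* = Q* · H/(H+B) = 276.801 × 21.4/136.4 ≈ 43.428.

S* ≈ 43.4 reams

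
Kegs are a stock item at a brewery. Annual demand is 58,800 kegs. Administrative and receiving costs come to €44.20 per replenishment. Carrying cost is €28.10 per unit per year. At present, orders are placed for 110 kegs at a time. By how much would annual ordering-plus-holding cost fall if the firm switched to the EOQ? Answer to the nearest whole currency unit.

EOQ = √(2DS/H) = √(2 × 58,800 × 44.2 / 28.1) ≈ 430.09.
Cost at Q* = (D/Q*)S + (Q*/2)H = √(2DSH) ≈ €12,085.59.
Cost at Q = 110: (58,800/110)×44.2 + (110/2)×28.1 = €23,626.91 + €1,545.50 = €25,172.41.
Excess = €25,172.41 − €12,085.59 = €13,086.82.

Extra cost ≈ €13,087 per year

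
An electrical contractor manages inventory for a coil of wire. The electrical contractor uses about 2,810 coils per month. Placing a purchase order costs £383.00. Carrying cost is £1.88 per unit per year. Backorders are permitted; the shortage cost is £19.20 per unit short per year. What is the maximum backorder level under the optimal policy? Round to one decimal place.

Annual demand D = 2,810 × 12 = 33,720.
With planned backorders, Q* = √(2DS/H) · √((H+B)/B).
√(2DS/H) = √(2 × 33,720 × 383 / 1.88) = 3706.630.
√((H+B)/B) = √((1.88+19.2)/19.2) = 1.0478.
Q* ≈ 3883.863.
S* = Q* · H/(H+B) = 3883.863 × 1.88/21.08 ≈ 346.379.

S* ≈ 346.4 coils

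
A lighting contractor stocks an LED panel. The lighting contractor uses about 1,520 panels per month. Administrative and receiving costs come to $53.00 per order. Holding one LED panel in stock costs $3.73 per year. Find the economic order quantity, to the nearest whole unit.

Annual demand D = 1,520 × 12 = 18,240.
EOQ = √(2DS / H) = √(2 × 18,240 × 53 / 3.73).
= √(1,933,440 / 3.73) = √518,348.5255 ≈ 719.964.

Q* ≈ 720 panels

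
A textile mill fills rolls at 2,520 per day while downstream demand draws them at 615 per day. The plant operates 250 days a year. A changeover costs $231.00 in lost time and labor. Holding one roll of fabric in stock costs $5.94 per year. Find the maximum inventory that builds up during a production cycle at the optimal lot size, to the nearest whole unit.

Annual demand D = 615 × 250 = 153,750.
Production build-up factor (1 − d/p) = 1 − 615/2,520 = 0.7560.
Q* = √(2DS / (H(1 − d/p))) = √(2 × 153,750 × 231 / (5.94 × 0.7560)).
= √(71,032,500 / 4.4904) ≈ 3977.298.
Maximum inventory = Q*(1 − d/p) = 3977.298 × 0.7560 ≈ 3006.648.

I_max ≈ 3,007 rolls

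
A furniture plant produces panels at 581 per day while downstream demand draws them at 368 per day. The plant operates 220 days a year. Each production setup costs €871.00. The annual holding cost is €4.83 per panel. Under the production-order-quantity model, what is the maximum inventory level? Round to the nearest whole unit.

I_max ≈ 3,272 panels

Annual demand D = 368 × 220 = 80,960.
Production build-up factor (1 − d/p) = 1 − 368/581 = 0.3666.
Q* = √(2DS / (H(1 − d/p))) = √(2 × 80,960 × 871 / (4.83 × 0.3666)).
= √(141,032,320 / 1.7707) ≈ 8924.503.
Maximum inventory = Q*(1 − d/p) = 8924.503 × 0.3666 ≈ 3271.806.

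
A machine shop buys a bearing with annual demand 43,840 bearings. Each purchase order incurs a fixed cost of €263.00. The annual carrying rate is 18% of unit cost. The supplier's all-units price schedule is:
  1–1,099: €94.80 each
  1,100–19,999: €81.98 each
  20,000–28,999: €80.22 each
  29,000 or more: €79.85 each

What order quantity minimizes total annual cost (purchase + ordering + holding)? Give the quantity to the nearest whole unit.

Q* ≈ 1,250 bearings

Holding cost per unit per year at price C is H = 0.18·C.
For each price level, check whether its EOQ is feasible; otherwise the best quantity at that price is the breakpoint.
Tier 1 (€94.80): EOQ = 1162.5 exceeds tier's upper bound 1099, so this tier is dominated.
EOQ at €81.98 = 1250.1 (feasible in tier 2): TC = 43,840×€81.98 + (43,840/1250.1)×263 + (1250.1/2)×0.18×€81.98 = €3,612,449.89.
EOQ at €80.22 = 1263.7 < 20000, so use break Q=20000: TC = 43,840×€80.22 + (43,840/20000.0)×263 + (20000.0/2)×0.18×€80.22 = €3,661,817.30.
EOQ at €79.85 = 1266.6 < 29000, so use break Q=29000: TC = 43,840×€79.85 + (43,840/29000.0)×263 + (29000.0/2)×0.18×€79.85 = €3,709,430.08.
Lowest total cost is €3,612,449.89 at Q = 1250.1.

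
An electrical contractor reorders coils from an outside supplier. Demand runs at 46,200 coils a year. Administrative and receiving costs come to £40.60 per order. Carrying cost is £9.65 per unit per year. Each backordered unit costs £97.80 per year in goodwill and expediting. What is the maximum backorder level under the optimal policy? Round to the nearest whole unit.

With planned backorders, Q* = √(2DS/H) · √((H+B)/B).
√(2DS/H) = √(2 × 46,200 × 40.6 / 9.65) = 623.498.
√((H+B)/B) = √((9.65+97.8)/97.8) = 1.0482.
Q* ≈ 653.535.
S* = Q* · H/(H+B) = 653.535 × 9.65/107.45 ≈ 58.694.

S* ≈ 59 coils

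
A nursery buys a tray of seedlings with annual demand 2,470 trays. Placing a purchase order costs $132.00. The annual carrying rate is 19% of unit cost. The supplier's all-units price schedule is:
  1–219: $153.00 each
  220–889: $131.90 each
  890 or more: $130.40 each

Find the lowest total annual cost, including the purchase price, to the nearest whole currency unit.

TC* ≈ $330,032

Holding cost per unit per year at price C is H = 0.19·C.
For each price level, check whether its EOQ is feasible; otherwise the best quantity at that price is the breakpoint.
EOQ at $153.00 = 149.8 (feasible in tier 1): TC = 2,470×$153.00 + (2,470/149.8)×132 + (149.8/2)×0.19×$153.00 = $382,263.84.
EOQ at $131.90 = 161.3 < 220, so use break Q=220: TC = 2,470×$131.90 + (2,470/220.0)×132 + (220.0/2)×0.19×$131.90 = $330,031.71.
EOQ at $130.40 = 162.2 < 890, so use break Q=890: TC = 2,470×$130.40 + (2,470/890.0)×132 + (890.0/2)×0.19×$130.40 = $333,479.66.
Lowest total cost among the candidates is at Q = 220.0.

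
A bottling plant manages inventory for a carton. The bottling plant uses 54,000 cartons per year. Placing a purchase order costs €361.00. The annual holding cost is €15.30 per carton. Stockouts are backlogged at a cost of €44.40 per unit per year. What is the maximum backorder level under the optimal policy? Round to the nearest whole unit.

S* ≈ 474 cartons

With planned backorders, Q* = √(2DS/H) · √((H+B)/B).
√(2DS/H) = √(2 × 54,000 × 361 / 15.3) = 1596.319.
√((H+B)/B) = √((15.3+44.4)/44.4) = 1.1596.
Q* ≈ 1851.038.
S* = Q* · H/(H+B) = 1851.038 × 15.3/59.7 ≈ 474.387.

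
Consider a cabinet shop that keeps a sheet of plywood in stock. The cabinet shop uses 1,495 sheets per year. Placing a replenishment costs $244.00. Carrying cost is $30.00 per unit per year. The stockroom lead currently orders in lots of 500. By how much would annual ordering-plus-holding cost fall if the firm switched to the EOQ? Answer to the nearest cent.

Extra cost ≈ $3,551.23 per year

EOQ = √(2DS/H) = √(2 × 1,495 × 244 / 30) ≈ 155.94.
Cost at Q* = (D/Q*)S + (Q*/2)H = √(2DSH) ≈ $4,678.33.
Cost at Q = 500: (1,495/500)×244 + (500/2)×30 = $729.56 + $7,500.00 = $8,229.56.
Excess = $8,229.56 − $4,678.33 = $3,551.23.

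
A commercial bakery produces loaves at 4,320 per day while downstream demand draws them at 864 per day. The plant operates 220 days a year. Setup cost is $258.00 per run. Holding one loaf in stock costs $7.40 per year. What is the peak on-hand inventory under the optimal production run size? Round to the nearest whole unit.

Annual demand D = 864 × 220 = 190,080.
Production build-up factor (1 − d/p) = 1 − 864/4,320 = 0.8000.
Q* = √(2DS / (H(1 − d/p))) = √(2 × 190,080 × 258 / (7.4 × 0.8000)).
= √(98,081,280 / 5.92) ≈ 4070.354.
Maximum inventory = Q*(1 − d/p) = 4070.354 × 0.8000 ≈ 3256.283.

I_max ≈ 3,256 loaves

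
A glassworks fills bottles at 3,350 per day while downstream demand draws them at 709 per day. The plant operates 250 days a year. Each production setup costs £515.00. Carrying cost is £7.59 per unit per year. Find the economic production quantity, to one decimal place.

Annual demand D = 709 × 250 = 177,250.
Production build-up factor (1 − d/p) = 1 − 709/3,350 = 0.7884.
Q* = √(2DS / (H(1 − d/p))) = √(2 × 177,250 × 515 / (7.59 × 0.7884)).
= √(182,567,500 / 5.9836) ≈ 5523.687.

Q* ≈ 5,523.7 bottles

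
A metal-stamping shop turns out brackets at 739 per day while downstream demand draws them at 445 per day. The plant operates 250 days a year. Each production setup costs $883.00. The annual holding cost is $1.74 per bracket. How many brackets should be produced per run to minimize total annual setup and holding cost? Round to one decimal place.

Q* ≈ 16,846.9 brackets

Annual demand D = 445 × 250 = 111,250.
Production build-up factor (1 − d/p) = 1 − 445/739 = 0.3978.
Q* = √(2DS / (H(1 − d/p))) = √(2 × 111,250 × 883 / (1.74 × 0.3978)).
= √(196,467,500 / 0.6922) ≈ 16846.873.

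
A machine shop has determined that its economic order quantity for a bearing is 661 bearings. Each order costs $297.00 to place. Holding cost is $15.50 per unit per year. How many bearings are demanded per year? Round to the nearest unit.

D ≈ 11,401 bearings per year

Squaring Q* = √(2DS/H) gives Q*² = 2DS/H.
From Q* = √(2DS/H): D = Q*²H / (2S) = 661² × 15.5 / (2 × 297) = 11401.137.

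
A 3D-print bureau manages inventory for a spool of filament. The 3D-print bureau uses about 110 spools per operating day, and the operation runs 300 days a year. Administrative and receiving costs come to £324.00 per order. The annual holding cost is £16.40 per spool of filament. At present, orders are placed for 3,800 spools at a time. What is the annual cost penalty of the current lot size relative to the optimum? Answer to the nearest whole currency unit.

Extra cost ≈ £15,247 per year

Annual demand D = 110 × 300 = 33,000.
EOQ = √(2DS/H) = √(2 × 33,000 × 324 / 16.4) ≈ 1141.89.
Cost at Q* = (D/Q*)S + (Q*/2)H = √(2DSH) ≈ £18,726.92.
Cost at Q = 3,800: (33,000/3,800)×324 + (3,800/2)×16.4 = £2,813.68 + £31,160.00 = £33,973.68.
Excess = £33,973.68 − £18,726.92 = £15,246.76.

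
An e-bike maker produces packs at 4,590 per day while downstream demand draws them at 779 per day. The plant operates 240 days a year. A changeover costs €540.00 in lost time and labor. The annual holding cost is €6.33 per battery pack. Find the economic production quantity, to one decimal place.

Annual demand D = 779 × 240 = 186,960.
Production build-up factor (1 − d/p) = 1 − 779/4,590 = 0.8303.
Q* = √(2DS / (H(1 − d/p))) = √(2 × 186,960 × 540 / (6.33 × 0.8303)).
= √(201,916,800 / 5.2557) ≈ 6198.281.

Q* ≈ 6,198.3 packs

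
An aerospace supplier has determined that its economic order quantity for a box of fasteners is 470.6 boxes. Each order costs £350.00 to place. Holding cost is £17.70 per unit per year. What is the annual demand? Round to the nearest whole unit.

D ≈ 5,600 boxes per year

Invert the EOQ relation Q*² = 2DS/H.
From Q* = √(2DS/H): D = Q*²H / (2S) = 470.6² × 17.7 / (2 × 350) = 5599.885.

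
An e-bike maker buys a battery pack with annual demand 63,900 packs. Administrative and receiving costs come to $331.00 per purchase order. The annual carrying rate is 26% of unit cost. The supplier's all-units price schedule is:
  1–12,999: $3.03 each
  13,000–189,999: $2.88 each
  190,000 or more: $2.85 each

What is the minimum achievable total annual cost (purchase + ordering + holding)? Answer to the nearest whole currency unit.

TC* ≈ $190,526

Holding cost per unit per year at price C is H = 0.26·C.
Evaluate total cost at each tier's feasible EOQ or, if the EOQ is below the tier, at the tier's minimum quantity.
EOQ at $3.03 = 7327.8 (feasible in tier 1): TC = 63,900×$3.03 + (63,900/7327.8)×331 + (7327.8/2)×0.26×$3.03 = $199,389.81.
EOQ at $2.88 = 7516.2 < 13000, so use break Q=13000: TC = 63,900×$2.88 + (63,900/13000.0)×331 + (13000.0/2)×0.26×$2.88 = $190,526.19.
EOQ at $2.85 = 7555.6 < 190000, so use break Q=190000: TC = 63,900×$2.85 + (63,900/190000.0)×331 + (190000.0/2)×0.26×$2.85 = $252,621.32.
Lowest total cost among the candidates is at Q = 13000.0.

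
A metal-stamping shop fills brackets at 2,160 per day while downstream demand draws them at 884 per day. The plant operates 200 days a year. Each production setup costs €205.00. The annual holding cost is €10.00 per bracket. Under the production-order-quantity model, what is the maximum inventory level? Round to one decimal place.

I_max ≈ 2,069.3 brackets

Annual demand D = 884 × 200 = 176,800.
Production build-up factor (1 − d/p) = 1 − 884/2,160 = 0.5907.
Q* = √(2DS / (H(1 − d/p))) = √(2 × 176,800 × 205 / (10 × 0.5907)).
= √(72,488,000 / 5.9074) ≈ 3502.955.
Maximum inventory = Q*(1 − d/p) = 3502.955 × 0.5907 ≈ 2069.338.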